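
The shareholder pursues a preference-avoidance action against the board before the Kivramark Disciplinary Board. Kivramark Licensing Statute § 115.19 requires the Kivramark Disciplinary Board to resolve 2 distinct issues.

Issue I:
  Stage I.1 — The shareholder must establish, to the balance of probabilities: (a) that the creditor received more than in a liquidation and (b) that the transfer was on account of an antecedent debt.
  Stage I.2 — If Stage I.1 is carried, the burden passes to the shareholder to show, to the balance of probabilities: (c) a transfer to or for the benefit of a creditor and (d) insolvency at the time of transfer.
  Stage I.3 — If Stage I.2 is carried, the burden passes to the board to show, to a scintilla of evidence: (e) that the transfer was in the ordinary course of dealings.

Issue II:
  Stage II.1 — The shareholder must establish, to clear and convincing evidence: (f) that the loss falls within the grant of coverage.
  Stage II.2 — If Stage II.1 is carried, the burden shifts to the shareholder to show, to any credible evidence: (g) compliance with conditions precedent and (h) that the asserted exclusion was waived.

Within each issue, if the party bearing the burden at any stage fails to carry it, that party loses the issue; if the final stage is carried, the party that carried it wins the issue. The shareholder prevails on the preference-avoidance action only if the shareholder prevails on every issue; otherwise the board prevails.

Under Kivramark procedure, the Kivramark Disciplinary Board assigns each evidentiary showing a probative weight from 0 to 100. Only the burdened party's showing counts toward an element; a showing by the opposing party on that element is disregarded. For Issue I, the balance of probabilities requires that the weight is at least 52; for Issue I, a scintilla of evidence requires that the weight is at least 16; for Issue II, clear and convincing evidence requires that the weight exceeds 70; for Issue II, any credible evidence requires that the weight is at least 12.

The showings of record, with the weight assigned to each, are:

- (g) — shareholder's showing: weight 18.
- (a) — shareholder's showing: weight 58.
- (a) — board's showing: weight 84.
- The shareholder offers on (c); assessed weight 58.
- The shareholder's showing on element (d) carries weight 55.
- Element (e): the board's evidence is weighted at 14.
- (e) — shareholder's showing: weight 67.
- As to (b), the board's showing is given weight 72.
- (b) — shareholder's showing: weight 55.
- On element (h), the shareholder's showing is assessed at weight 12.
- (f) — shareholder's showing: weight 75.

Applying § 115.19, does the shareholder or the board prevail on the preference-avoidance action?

shareholder

— Issue I —
Stage I.1 — burden on shareholder; standard: the balance of probabilities (weight is at least 52).
    (a): 58 (board's 84 disregarded) ≥ 52 [met]
    (b): 55 (board's 72 disregarded) ≥ 52 [met]
  Stage I.1 carried; the burden remains with the shareholder.
Stage I.2 — burden on shareholder; standard: the balance of probabilities (weight is at least 52).
    (c): 58 ≥ 52 [met]
    (d): 55 ≥ 52 [met]
  The shareholder carries Stage I.2; the board now bears the burden.
Stage I.3 — burden on board; standard: a scintilla of evidence (weight is at least 16).
    (e): 14 (shareholder's 67 disregarded) < 16 [not met]
  Not every element is met, so the board fails to carry Stage I.3.
So the shareholder prevails on this issue.
— Issue II —
Stage II.1 — burden on shareholder; standard: clear and convincing evidence (weight exceeds 70).
    (f): 75 > 70 [met]
  All elements met. The shareholder retains the burden for Stage II.2.
Stage II.2 — burden on shareholder; standard: any credible evidence (weight is at least 12).
    (g): 18 ≥ 12 [met]
    (h): 12 ≥ 12 [met]
  All elements met at the final stage.
Every stage carried; the shareholder prevails on this issue.
Per-issue: Issue I → shareholder; Issue II → shareholder. The shareholder must prevail on every issue; overall, the shareholder prevails.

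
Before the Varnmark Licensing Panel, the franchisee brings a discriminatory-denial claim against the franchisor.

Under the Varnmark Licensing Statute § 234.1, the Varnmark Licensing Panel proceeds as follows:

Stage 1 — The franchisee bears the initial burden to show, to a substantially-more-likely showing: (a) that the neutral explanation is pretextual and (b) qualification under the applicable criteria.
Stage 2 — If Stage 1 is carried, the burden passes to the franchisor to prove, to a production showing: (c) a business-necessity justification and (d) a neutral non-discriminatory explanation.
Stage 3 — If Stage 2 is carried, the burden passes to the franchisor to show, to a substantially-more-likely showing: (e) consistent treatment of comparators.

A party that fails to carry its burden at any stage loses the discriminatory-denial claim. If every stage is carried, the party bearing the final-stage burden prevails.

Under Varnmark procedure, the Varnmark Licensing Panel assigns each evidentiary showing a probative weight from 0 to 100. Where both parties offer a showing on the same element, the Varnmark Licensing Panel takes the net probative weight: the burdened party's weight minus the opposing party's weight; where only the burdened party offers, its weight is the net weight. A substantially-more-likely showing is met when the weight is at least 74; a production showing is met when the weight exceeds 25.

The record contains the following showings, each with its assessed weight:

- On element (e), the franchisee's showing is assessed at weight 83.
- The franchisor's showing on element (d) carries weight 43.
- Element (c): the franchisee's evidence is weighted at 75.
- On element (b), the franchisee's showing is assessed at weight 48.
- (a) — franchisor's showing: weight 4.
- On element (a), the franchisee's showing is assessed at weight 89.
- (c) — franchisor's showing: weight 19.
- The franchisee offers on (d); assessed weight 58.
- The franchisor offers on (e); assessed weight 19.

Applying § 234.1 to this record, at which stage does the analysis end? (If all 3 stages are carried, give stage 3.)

Stage 1 (franchisee, a substantially-more-likely showing, weight is at least 74): (a) net 89−4=85 ≥ 74 — meets; (b) 48 < 74 — fails.
  Not every element is met, so the franchisee fails to carry Stage 1.
The analysis ends at Stage 1; the franchisor prevails.

stage 1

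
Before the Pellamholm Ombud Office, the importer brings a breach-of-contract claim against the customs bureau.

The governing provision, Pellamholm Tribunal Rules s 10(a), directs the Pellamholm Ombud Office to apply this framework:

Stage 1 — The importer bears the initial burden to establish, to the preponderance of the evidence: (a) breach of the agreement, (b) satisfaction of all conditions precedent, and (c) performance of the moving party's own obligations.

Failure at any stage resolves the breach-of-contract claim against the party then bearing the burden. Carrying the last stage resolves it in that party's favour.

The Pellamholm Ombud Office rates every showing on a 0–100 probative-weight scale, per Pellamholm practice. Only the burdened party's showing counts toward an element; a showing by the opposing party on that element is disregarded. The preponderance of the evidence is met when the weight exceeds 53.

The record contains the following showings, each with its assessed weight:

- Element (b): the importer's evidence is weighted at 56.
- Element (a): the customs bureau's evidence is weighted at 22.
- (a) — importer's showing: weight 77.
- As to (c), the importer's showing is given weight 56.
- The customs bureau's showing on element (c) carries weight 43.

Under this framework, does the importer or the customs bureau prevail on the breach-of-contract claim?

Stage 1 — burden on importer; standard: the preponderance of the evidence (weight exceeds 53).
    (a): 77 (customs bureau's 22 disregarded) > 53 [met]
    (b): 56 > 53 [met]
    (c): 56 (customs bureau's 43 disregarded) > 53 [met]
  All elements met at the final stage.
Every stage carried; the importer prevails.

importer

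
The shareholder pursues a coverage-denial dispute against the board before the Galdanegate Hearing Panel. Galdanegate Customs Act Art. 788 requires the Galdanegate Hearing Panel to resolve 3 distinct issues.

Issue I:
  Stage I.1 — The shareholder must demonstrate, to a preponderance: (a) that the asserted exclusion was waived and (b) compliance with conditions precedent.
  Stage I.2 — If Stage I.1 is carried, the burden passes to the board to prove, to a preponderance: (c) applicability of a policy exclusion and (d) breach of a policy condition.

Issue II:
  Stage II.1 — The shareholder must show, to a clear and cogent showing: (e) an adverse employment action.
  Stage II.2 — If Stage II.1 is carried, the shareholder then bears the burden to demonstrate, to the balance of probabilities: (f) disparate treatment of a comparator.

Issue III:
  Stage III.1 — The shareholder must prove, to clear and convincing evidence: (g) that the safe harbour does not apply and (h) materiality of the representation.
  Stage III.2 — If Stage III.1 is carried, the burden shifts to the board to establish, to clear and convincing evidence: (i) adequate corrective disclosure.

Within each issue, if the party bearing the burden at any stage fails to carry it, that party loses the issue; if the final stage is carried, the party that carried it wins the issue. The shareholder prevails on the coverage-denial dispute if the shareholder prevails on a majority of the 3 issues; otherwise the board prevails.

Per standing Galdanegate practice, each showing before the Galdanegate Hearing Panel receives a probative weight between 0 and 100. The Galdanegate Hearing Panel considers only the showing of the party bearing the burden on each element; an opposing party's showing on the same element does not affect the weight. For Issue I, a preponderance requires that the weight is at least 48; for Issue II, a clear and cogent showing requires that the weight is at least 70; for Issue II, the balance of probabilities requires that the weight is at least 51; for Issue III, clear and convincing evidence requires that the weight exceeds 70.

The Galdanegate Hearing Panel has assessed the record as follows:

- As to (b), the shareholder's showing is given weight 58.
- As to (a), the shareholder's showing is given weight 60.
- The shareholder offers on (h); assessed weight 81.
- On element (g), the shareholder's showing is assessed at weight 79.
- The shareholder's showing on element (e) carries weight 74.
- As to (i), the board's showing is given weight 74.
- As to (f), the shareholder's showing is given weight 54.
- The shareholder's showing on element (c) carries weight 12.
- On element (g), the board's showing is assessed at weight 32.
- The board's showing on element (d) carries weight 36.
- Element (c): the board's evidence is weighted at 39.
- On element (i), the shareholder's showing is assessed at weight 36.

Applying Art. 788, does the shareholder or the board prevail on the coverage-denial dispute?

shareholder

— Issue I —
Stage I.1 (shareholder, a preponderance, weight is at least 48): (a) 60 ≥ 48 — meets; (b) 58 ≥ 48 — meets.
  Stage I.1 carried; the burden shifts to the board.
Stage I.2 (board, a preponderance, weight is at least 48): (c) 39 (shareholder's 12 disregarded) < 48 — fails; (d) 36 < 48 — fails.
  Not every element is met, so the board fails to carry Stage I.2.
The shareholder prevails on this issue.
— Issue II —
Stage II.1 — burden on shareholder; standard: a clear and cogent showing (weight is at least 70).
    (e): 74 ≥ 70 [met]
  Stage II.1 carried; the burden remains with the shareholder.
Stage II.2 — burden on shareholder; standard: the balance of probabilities (weight is at least 51).
    (f): 54 ≥ 51 [met]
  The shareholder carries the last stage.
All stages carried — the shareholder prevails on this issue.
— Issue III —
Stage III.1 (shareholder, clear and convincing evidence, weight exceeds 70): (g) 79 (board's 32 disregarded) > 70 — meets; (h) 81 > 70 — meets.
  Stage III.1 carried; the burden shifts to the board.
Stage III.2 (board, clear and convincing evidence, weight exceeds 70): (i) 74 (shareholder's 36 disregarded) > 70 — meets.
  The board carries the last stage.
Every stage carried; the board prevails on this issue.
Per-issue: Issue I → shareholder; Issue II → shareholder; Issue III → board. The shareholder must prevail on a majority of issues; overall, the shareholder prevails.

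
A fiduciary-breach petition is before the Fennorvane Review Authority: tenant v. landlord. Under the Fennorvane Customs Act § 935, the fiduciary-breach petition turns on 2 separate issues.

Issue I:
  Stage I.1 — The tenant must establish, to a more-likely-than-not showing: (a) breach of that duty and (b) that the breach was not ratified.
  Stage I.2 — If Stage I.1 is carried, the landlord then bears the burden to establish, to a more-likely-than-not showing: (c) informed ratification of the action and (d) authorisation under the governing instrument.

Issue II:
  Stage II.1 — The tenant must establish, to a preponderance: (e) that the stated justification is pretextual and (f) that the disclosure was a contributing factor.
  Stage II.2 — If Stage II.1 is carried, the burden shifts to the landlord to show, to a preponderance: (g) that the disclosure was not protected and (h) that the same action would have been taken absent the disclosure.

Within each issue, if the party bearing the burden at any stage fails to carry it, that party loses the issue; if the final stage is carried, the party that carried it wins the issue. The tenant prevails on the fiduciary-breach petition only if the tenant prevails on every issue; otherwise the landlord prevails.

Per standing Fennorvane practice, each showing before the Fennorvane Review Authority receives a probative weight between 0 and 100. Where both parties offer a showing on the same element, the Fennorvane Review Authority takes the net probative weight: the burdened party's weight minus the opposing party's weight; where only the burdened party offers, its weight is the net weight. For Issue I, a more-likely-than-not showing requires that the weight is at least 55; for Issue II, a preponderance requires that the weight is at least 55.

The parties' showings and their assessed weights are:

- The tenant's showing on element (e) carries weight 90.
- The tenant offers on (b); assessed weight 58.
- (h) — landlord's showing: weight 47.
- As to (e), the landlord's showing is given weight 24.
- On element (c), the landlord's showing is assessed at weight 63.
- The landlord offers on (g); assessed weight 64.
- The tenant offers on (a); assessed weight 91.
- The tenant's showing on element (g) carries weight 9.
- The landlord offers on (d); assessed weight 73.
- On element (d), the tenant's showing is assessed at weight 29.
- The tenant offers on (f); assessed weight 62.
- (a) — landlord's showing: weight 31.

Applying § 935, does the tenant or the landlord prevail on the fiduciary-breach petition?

— Issue I —
At Stage I.1 the tenant must meet a more-likely-than-not showing (weight is at least 55): on (a) the weight is 91 less the opposing 31 gives net 60, which does reach 55, so (a) meets the standard; on (b) the weight is 58, ≥ 55, so (b) meets the standard.
  The tenant carries Stage I.1; the landlord now bears the burden.
At Stage I.2 the landlord must meet a more-likely-than-not showing (weight is at least 55): on (c) the weight is 63, which does reach 55, so (c) meets the standard; on (d) the weight is 73 less the opposing 29 gives net 44, which does not reach 55, so (d) does not meet the standard.
  Stage I.2 not carried; the landlord fails its burden.
The tenant prevails on this issue.
— Issue II —
Stage II.1 — burden on tenant; standard: a preponderance (weight is at least 55).
    (e): 90 − 24 = 66 ≥ 55 [met]
    (f): 62 ≥ 55 [met]
  Stage II.1 carried; the burden shifts to the landlord.
Stage II.2 — burden on landlord; standard: a preponderance (weight is at least 55).
    (g): 64 − 9 = 55 ≥ 55 [met]
    (h): 47 < 55 [not met]
  Not every element is met, so the landlord fails to carry Stage II.2.
So the tenant prevails on this issue.
Per-issue: Issue I → tenant; Issue II → tenant. The tenant must prevail on every issue; overall, the tenant prevails.

tenant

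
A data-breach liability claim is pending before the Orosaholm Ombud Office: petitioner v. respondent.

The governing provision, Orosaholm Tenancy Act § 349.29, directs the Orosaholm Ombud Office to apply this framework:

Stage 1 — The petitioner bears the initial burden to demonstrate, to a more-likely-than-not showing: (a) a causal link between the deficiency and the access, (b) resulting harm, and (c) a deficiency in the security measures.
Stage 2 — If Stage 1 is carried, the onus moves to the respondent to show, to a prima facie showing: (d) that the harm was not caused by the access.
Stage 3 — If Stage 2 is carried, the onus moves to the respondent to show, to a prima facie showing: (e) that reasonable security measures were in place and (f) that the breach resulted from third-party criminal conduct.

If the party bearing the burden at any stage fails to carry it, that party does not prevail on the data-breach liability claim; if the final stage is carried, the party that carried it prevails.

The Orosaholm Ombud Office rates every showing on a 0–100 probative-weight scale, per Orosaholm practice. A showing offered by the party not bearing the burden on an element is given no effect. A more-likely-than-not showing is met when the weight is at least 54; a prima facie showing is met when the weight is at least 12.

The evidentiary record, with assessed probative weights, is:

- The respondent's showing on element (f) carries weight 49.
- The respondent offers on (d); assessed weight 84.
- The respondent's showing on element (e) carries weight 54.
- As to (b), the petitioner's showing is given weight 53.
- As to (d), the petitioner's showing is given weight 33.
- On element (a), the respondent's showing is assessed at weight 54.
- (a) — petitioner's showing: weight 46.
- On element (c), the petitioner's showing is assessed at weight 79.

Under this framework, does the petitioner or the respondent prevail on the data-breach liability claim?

Stage 1 — burden on petitioner; standard: a more-likely-than-not showing (weight is at least 54).
    (a): 46 (respondent's 54 disregarded) < 54 [not met]
    (b): 53 < 54 [not met]
    (c): 79 ≥ 54 [met]
  Not every element is met, so the petitioner fails to carry Stage 1.
The respondent prevails.

respondent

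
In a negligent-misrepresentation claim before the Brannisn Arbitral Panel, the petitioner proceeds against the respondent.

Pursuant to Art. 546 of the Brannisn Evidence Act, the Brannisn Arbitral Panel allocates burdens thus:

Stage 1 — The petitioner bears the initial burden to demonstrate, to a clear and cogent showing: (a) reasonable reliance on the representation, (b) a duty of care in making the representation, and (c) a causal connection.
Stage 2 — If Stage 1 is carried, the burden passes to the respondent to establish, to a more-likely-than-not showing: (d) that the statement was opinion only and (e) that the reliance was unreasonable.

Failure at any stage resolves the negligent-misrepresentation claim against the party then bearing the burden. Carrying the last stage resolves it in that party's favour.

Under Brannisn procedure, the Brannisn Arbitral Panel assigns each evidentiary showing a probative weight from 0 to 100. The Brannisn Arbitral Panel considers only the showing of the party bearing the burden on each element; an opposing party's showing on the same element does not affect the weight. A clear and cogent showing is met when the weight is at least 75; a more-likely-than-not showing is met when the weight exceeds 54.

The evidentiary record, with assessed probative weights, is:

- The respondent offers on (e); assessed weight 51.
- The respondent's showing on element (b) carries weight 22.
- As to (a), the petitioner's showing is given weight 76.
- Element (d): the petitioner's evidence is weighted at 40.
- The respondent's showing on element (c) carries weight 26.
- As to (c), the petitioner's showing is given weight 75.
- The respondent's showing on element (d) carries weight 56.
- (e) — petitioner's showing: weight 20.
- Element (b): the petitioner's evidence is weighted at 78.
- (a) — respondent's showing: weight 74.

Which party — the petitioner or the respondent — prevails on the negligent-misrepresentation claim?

petitioner

Stage 1 (petitioner, a clear and cogent showing, weight is at least 75): (a) 76 (respondent's 74 disregarded) ≥ 75 — meets; (b) 78 (respondent's 22 disregarded) ≥ 75 — meets; (c) 75 (respondent's 26 disregarded) ≥ 75 — meets.
  All elements met. The burden passes to the respondent.
Stage 2 (respondent, a more-likely-than-not showing, weight exceeds 54): (d) 56 (petitioner's 40 disregarded) > 54 — meets; (e) 51 (petitioner's 20 disregarded) ≤ 54 — fails.
  Not every element is met, so the respondent fails to carry Stage 2.
The analysis ends at Stage 2; the petitioner prevails.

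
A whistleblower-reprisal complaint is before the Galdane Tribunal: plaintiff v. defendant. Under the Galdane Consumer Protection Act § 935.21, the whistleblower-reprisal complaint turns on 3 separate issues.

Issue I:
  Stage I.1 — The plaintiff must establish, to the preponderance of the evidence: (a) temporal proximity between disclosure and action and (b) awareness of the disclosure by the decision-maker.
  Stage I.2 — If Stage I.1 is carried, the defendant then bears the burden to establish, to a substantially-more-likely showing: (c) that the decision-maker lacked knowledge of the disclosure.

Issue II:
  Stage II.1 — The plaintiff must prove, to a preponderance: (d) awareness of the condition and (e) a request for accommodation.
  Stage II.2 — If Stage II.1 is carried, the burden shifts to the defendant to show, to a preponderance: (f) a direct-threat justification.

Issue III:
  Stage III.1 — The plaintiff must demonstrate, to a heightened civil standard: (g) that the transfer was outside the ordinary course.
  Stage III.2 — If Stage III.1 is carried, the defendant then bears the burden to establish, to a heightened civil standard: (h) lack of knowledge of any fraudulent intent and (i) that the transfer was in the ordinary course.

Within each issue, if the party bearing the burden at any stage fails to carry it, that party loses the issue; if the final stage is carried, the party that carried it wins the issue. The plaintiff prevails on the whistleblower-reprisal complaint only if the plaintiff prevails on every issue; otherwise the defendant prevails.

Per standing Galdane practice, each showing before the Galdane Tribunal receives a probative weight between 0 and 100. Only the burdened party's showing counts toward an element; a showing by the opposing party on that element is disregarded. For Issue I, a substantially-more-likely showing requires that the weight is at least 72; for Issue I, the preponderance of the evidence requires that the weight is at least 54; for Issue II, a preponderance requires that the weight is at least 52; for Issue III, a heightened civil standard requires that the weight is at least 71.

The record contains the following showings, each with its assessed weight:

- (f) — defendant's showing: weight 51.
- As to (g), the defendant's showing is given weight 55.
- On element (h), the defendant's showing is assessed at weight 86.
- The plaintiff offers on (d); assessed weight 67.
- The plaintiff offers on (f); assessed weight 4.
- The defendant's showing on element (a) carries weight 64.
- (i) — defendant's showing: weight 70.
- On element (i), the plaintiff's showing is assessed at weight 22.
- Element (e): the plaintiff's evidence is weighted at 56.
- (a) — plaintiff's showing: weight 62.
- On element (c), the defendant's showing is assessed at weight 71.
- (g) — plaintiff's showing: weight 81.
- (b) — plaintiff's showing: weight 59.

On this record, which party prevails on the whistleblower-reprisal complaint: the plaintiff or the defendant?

— Issue I —
Stage I.1 (plaintiff, the preponderance of the evidence, weight is at least 54): (a) 62 (defendant's 64 disregarded) ≥ 54 — meets; (b) 59 ≥ 54 — meets.
  All elements met. The burden passes to the defendant.
Stage I.2 (defendant, a substantially-more-likely showing, weight is at least 72): (c) 71 < 72 — fails.
  The defendant does not carry Stage I.2.
So the plaintiff prevails on this issue.
— Issue II —
Stage II.1 — burden on plaintiff; standard: a preponderance (weight is at least 52).
    (d): 67 ≥ 52 [met]
    (e): 56 ≥ 52 [met]
  Stage II.1 carried; the burden shifts to the defendant.
Stage II.2 — burden on defendant; standard: a preponderance (weight is at least 52).
    (f): 51 (plaintiff's 4 disregarded) < 52 [not met]
  Stage II.2 not carried; the defendant fails its burden.
The plaintiff prevails on this issue.
— Issue III —
At Stage III.1 the plaintiff must meet a heightened civil standard (weight is at least 71): on (g) the weight is 81 (the defendant's 55 is given no effect), which does reach 71, so (g) meets the standard.
  All elements met. The burden passes to the defendant.
At Stage III.2 the defendant must meet a heightened civil standard (weight is at least 71): on (h) the weight is 86, ≥ 71, so (h) meets the standard; on (i) the weight is 70 (the plaintiff's 22 is given no effect), which does not reach 71, so (i) does not meet the standard.
  The defendant does not carry Stage III.2.
So the plaintiff prevails on this issue.
Per-issue: Issue I → plaintiff; Issue II → plaintiff; Issue III → plaintiff. The plaintiff must prevail on every issue; overall, the plaintiff prevails.

plaintiff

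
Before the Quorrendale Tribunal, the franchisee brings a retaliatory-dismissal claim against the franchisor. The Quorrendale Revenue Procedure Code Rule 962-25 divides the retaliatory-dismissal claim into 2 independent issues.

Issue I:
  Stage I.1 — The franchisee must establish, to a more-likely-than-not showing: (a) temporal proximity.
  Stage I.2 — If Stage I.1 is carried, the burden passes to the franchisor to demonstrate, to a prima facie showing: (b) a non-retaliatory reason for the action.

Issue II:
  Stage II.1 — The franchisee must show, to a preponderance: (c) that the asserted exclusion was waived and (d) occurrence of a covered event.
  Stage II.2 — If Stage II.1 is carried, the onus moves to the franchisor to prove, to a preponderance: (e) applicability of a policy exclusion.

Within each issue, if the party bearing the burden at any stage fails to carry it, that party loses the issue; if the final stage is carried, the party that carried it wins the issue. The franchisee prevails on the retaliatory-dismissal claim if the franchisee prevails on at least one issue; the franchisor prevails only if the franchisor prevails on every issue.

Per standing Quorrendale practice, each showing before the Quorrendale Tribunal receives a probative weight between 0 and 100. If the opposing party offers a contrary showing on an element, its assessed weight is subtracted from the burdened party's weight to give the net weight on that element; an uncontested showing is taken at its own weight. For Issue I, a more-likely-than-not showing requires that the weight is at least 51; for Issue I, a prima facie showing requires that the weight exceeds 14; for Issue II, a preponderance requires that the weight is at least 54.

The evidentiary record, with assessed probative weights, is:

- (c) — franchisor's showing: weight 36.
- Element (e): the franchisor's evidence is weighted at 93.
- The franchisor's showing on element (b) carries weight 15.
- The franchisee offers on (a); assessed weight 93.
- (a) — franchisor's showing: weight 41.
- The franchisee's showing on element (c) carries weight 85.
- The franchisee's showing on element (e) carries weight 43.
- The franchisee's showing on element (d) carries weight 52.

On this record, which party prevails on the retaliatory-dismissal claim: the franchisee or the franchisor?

— Issue I —
Stage I.1 (franchisee, a more-likely-than-not showing, weight is at least 51): (a) net 93−41=52 ≥ 51 — meets.
  All elements met. The burden passes to the franchisor.
Stage I.2 (franchisor, a prima facie showing, weight exceeds 14): (b) 15 > 14 — meets.
  Stage I.2 carried; the final stage is satisfied.
Every stage carried; the franchisor prevails on this issue.
— Issue II —
At Stage II.1 the franchisee must meet a preponderance (weight is at least 54): on (c) the weight is 85 less the opposing 36 gives net 49, which does not reach 54, so (c) does not meet the standard; on (d) the weight is 52, which does not reach 54, so (d) does not meet the standard.
  The franchisee does not carry Stage II.1.
So the franchisor prevails on this issue.
Per-issue: Issue I → franchisor; Issue II → franchisor. The franchisee must prevail on at least one issue; overall, the franchisor prevails.

franchisor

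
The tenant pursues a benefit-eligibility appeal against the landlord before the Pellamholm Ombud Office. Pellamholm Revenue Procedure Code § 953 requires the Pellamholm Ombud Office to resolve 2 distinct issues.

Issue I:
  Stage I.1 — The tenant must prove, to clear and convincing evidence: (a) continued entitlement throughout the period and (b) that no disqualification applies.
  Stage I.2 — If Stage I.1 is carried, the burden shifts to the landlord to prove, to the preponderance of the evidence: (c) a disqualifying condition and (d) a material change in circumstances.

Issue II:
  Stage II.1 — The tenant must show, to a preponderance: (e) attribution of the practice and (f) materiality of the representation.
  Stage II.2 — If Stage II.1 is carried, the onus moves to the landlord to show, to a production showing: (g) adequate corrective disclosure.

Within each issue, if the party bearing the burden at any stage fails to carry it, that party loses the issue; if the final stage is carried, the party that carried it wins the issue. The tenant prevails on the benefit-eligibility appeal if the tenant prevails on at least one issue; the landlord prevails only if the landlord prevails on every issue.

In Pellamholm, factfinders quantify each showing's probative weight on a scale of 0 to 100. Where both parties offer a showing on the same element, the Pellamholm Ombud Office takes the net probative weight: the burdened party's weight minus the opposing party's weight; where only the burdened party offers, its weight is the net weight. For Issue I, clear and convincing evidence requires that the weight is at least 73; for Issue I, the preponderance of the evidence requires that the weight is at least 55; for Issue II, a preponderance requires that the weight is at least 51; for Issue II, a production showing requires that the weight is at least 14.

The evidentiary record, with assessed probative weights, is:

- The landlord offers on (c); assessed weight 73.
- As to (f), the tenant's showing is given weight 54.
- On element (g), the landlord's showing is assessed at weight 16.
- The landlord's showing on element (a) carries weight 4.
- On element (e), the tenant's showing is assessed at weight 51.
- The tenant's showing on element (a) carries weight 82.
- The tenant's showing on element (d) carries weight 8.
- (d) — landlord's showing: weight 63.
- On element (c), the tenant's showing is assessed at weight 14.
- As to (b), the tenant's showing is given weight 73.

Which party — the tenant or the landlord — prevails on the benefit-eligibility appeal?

landlord

— Issue I —
Stage I.1 — burden on tenant; standard: clear and convincing evidence (weight is at least 73).
    (a): 82 − 4 = 78 ≥ 73 [met]
    (b): 73 ≥ 73 [met]
  Stage I.1 is satisfied; the onus moves to the landlord.
Stage I.2 — burden on landlord; standard: the preponderance of the evidence (weight is at least 55).
    (c): 73 − 14 = 59 ≥ 55 [met]
    (d): 63 − 8 = 55 ≥ 55 [met]
  Stage I.2 carried; the final stage is satisfied.
With every stage satisfied, the landlord prevails on this issue.
— Issue II —
Stage II.1 (tenant, a preponderance, weight is at least 51): (e) 51 ≥ 51 — meets; (f) 54 ≥ 51 — meets.
  The tenant carries Stage II.1; the landlord now bears the burden.
Stage II.2 (landlord, a production showing, weight is at least 14): (g) 16 ≥ 14 — meets.
  All elements met at the final stage.
With every stage satisfied, the landlord prevails on this issue.
Per-issue: Issue I → landlord; Issue II → landlord. The tenant must prevail on at least one issue; overall, the landlord prevails.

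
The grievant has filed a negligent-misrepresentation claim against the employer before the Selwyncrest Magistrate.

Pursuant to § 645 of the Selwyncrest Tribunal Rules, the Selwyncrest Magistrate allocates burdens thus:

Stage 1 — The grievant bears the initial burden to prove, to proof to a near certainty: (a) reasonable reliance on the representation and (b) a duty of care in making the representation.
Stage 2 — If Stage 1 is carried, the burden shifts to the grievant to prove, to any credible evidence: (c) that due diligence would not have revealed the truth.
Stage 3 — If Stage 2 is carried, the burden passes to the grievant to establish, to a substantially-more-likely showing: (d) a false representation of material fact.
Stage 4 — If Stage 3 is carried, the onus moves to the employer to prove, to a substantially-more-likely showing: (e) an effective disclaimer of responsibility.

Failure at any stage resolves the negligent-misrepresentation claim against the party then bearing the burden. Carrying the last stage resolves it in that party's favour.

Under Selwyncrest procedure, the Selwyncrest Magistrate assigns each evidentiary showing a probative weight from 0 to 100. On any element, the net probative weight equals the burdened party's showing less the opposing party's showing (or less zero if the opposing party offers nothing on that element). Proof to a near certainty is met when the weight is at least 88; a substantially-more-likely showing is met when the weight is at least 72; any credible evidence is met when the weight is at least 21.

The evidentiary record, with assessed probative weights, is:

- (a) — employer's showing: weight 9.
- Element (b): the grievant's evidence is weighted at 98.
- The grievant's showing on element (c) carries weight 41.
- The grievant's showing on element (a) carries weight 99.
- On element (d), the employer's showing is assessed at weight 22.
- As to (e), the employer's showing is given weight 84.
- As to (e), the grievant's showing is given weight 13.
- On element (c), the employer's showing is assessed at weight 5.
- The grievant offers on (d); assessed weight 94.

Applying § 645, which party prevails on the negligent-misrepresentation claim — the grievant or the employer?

Stage 1 (grievant, proof to a near certainty, weight is at least 88): (a) net 99−9=90 ≥ 88 — meets; (b) 98 ≥ 88 — meets.
  Stage 1 carried; the burden remains with the grievant.
Stage 2 (grievant, any credible evidence, weight is at least 21): (c) net 41−5=36 ≥ 21 — meets.
  Stage 2 carried; the burden remains with the grievant.
Stage 3 (grievant, a substantially-more-likely showing, weight is at least 72): (d) net 94−22=72 ≥ 72 — meets.
  All elements met. The burden passes to the employer.
Stage 4 (employer, a substantially-more-likely showing, weight is at least 72): (e) net 84−13=71 < 72 — fails.
  The employer does not carry Stage 4.
The grievant prevails.

grievant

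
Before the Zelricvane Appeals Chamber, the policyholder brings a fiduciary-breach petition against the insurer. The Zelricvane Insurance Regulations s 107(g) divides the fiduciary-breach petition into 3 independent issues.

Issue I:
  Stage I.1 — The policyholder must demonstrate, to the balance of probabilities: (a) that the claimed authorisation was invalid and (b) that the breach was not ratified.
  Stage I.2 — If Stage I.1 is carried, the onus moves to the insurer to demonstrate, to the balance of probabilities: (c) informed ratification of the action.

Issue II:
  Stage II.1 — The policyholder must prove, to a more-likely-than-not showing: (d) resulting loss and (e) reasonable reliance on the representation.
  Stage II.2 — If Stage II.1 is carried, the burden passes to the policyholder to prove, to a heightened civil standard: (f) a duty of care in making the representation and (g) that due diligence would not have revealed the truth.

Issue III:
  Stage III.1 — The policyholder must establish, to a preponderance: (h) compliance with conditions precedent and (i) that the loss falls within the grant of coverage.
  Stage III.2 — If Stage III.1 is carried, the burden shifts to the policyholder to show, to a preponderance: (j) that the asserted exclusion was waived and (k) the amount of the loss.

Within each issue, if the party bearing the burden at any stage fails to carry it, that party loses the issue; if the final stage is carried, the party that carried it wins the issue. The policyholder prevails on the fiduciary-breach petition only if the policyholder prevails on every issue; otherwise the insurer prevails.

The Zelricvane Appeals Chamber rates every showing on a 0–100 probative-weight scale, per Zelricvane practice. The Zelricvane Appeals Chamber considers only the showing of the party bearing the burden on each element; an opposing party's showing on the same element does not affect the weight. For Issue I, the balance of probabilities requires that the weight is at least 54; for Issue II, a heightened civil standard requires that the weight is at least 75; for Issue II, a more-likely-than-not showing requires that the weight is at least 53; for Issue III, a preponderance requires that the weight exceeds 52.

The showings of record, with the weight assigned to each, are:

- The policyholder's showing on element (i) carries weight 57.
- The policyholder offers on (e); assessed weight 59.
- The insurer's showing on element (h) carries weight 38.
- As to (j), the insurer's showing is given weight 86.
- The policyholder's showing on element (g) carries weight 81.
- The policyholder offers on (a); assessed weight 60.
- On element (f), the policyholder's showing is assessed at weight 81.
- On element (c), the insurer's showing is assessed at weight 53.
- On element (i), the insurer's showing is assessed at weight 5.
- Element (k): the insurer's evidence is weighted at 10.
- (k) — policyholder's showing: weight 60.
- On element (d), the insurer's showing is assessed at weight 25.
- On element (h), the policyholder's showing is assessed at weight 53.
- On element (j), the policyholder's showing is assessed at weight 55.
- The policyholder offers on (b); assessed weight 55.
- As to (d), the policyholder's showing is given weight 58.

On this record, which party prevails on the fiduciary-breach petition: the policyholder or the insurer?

policyholder

— Issue I —
Stage I.1 — burden on policyholder; standard: the balance of probabilities (weight is at least 54).
    (a): 60 ≥ 54 [met]
    (b): 55 ≥ 54 [met]
  All elements met. The burden passes to the insurer.
Stage I.2 — burden on insurer; standard: the balance of probabilities (weight is at least 54).
    (c): 53 < 54 [not met]
  Not every element is met, so the insurer fails to carry Stage I.2.
So the policyholder prevails on this issue.
— Issue II —
Stage II.1 (policyholder, a more-likely-than-not showing, weight is at least 53): (d) 58 (insurer's 25 disregarded) ≥ 53 — meets; (e) 59 ≥ 53 — meets.
  Stage II.1 carried; the burden remains with the policyholder.
Stage II.2 (policyholder, a heightened civil standard, weight is at least 75): (f) 81 ≥ 75 — meets; (g) 81 ≥ 75 — meets.
  The policyholder carries the last stage.
All stages carried — the policyholder prevails on this issue.
— Issue III —
At Stage III.1 the policyholder must meet a preponderance (weight exceeds 52): on (h) the weight is 53 (the insurer's 38 is given no effect), which does exceed 52, so (h) meets the standard; on (i) the weight is 57 (the insurer's 5 is given no effect), > 52, so (i) meets the standard.
  Stage III.1 carried; the burden remains with the policyholder.
At Stage III.2 the policyholder must meet a preponderance (weight exceeds 52): on (j) the weight is 55 (the insurer's 86 is given no effect), > 52, so (j) meets the standard; on (k) the weight is 60 (the insurer's 10 is given no effect), which does exceed 52, so (k) meets the standard.
  All elements met at the final stage.
All stages carried — the policyholder prevails on this issue.
Per-issue: Issue I → policyholder; Issue II → policyholder; Issue III → policyholder. The policyholder must prevail on every issue; overall, the policyholder prevails.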